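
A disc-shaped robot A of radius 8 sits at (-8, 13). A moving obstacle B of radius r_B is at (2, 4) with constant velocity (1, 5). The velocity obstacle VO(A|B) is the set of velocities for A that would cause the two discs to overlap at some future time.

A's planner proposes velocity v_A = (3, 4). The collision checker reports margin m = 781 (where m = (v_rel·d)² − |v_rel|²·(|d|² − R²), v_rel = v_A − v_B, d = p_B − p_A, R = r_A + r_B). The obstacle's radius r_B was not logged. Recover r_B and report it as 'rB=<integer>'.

m = 781
d = (10, -9);  v_rel = (2, -1),  |v_rel|² = 5
v_rel×d = (2)·(-9) − (-1)·(10) = -8
since m = R²·5 − (-8)²:  R² = (64 + 781) / 5 = 169
R = √169 = 13  ⇒  r_B = 13 − 8 = 5

rB=5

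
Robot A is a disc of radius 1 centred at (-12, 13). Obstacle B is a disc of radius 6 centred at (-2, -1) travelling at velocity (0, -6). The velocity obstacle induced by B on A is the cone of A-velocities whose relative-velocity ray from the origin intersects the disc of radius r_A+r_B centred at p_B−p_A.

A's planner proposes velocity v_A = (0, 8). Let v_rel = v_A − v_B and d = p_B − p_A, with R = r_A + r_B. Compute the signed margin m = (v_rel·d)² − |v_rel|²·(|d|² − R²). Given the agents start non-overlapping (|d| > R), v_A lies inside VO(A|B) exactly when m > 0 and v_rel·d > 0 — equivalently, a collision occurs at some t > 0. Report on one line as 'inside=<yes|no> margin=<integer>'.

d = (10, -14),  |d|² = 296;  R = 1+6 = 7,  c = 296−7² = 247
v_rel = (0, 14),  |v_rel|² = 196;  v_rel·d = (0)·(10) + (14)·(-14) = -196
196·t² + 392·t + 247 = 0  ⇒  m = (-196)² − 196·247 = -9996
m = -9996 < 0,  v_rel·d = -196 < 0  ⇒  outside

inside=no margin=-9996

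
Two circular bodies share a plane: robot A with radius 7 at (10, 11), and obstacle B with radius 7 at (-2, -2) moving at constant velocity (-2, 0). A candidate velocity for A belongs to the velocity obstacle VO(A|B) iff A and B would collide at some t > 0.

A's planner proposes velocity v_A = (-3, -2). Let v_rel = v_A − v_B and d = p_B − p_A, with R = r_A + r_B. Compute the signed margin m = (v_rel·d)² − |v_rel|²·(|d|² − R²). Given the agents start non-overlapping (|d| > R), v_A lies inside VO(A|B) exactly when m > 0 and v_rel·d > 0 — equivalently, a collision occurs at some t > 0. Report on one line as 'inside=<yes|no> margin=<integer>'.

d = (-12, -13),  |d|² = 313;  R = 7+7 = 14,  c = 313−14² = 117
v_rel = (-1, -2),  |v_rel|² = 5;  v_rel·d = (-1)·(-12) + (-2)·(-13) = 38
5·t² − 76·t + 117 = 0  ⇒  m = 38² − 5·117 = 859
m = 859 > 0,  v_rel·d = 38 > 0  ⇒  inside

inside=yes margin=859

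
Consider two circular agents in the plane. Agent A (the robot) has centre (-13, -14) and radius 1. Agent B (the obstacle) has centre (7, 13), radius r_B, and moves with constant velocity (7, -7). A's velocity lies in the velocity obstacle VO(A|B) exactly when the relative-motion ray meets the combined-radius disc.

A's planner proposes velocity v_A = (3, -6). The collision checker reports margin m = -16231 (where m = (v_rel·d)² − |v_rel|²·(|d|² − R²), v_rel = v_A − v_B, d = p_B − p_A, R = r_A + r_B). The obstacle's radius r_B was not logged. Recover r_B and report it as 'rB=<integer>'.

m = -16231
d = (20, 27);  v_rel = (-4, 1),  |v_rel|² = 17
v_rel×d = (-4)·(27) − (1)·(20) = -128
since m = R²·17 − (-128)²:  R² = (16384 + -16231) / 17 = 9
R = √9 = 3  ⇒  r_B = 3 − 1 = 2

rB=2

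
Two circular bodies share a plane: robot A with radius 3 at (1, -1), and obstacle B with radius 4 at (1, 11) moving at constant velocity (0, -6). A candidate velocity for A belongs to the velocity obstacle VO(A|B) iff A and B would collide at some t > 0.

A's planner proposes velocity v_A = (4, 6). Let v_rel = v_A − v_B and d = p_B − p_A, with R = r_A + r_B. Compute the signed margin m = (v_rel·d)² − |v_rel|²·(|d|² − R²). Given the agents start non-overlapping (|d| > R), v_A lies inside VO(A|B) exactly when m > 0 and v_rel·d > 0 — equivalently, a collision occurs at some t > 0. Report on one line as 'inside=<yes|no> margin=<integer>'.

d = (0, 12),  |d|² = 144;  R = 3+4 = 7,  c = 144−7² = 95
v_rel = (4, 12),  |v_rel|² = 160;  v_rel·d = (4)·(0) + (12)·(12) = 144
160·t² − 288·t + 95 = 0  ⇒  m = 144² − 160·95 = 5536
m = 5536 > 0,  v_rel·d = 144 > 0  ⇒  inside

inside=yes margin=5536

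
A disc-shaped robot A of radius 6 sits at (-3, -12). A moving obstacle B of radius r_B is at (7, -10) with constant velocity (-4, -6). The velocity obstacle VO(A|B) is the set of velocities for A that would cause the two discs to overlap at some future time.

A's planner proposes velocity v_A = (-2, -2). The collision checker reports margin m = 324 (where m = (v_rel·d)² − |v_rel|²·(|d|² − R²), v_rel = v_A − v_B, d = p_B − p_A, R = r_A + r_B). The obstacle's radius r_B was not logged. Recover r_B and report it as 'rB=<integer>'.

m = 324
d = (10, 2);  v_rel = (2, 4),  |v_rel|² = 20
v_rel×d = (2)·(2) − (4)·(10) = -36
since m = R²·20 − (-36)²:  R² = (1296 + 324) / 20 = 81
R = √81 = 9  ⇒  r_B = 9 − 6 = 3

rB=3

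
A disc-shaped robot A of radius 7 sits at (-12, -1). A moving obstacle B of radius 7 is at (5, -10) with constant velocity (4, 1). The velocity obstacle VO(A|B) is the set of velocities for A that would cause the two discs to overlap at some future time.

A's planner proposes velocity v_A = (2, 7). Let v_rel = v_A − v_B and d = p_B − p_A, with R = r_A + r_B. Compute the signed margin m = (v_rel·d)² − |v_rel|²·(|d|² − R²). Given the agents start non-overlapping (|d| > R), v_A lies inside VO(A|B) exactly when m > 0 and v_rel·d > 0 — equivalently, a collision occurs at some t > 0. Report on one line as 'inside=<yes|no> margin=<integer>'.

d = (17, -9),  |d|² = 370;  R = 7+7 = 14,  c = 370−14² = 174
v_rel = (-2, 6),  |v_rel|² = 40;  v_rel·d = (-2)·(17) + (6)·(-9) = -88
40·t² + 176·t + 174 = 0  ⇒  m = (-88)² − 40·174 = 784
m = 784 > 0,  v_rel·d = -88 < 0  ⇒  outside

inside=no margin=784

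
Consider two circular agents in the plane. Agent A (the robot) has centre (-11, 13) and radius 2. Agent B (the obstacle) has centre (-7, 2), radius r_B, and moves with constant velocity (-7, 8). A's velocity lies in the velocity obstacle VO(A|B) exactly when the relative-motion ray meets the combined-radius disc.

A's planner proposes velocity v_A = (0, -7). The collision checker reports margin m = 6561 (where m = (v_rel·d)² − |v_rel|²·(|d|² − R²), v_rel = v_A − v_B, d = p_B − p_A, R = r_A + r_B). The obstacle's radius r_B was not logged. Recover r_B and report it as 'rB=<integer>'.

m = 6561
d = (4, -11);  v_rel = (7, -15),  |v_rel|² = 274
v_rel×d = (7)·(-11) − (-15)·(4) = -17
since m = R²·274 − (-17)²:  R² = (289 + 6561) / 274 = 25
R = √25 = 5  ⇒  r_B = 5 − 2 = 3

rB=3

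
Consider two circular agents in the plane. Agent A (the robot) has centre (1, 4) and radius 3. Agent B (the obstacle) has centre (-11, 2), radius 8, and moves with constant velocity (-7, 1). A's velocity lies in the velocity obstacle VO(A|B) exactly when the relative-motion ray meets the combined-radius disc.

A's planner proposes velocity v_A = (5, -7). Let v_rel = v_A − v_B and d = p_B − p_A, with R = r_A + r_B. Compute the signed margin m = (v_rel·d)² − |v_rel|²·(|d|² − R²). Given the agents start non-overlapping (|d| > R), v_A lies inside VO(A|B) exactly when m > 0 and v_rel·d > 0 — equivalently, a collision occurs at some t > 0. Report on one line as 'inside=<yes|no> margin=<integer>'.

d = (-12, -2),  |d|² = 148;  R = 3+8 = 11,  c = 148−11² = 27
v_rel = (12, -8),  |v_rel|² = 208;  v_rel·d = (12)·(-12) + (-8)·(-2) = -128
208·t² + 256·t + 27 = 0  ⇒  m = (-128)² − 208·27 = 10768
m = 10768 > 0,  v_rel·d = -128 < 0  ⇒  outside

inside=no margin=10768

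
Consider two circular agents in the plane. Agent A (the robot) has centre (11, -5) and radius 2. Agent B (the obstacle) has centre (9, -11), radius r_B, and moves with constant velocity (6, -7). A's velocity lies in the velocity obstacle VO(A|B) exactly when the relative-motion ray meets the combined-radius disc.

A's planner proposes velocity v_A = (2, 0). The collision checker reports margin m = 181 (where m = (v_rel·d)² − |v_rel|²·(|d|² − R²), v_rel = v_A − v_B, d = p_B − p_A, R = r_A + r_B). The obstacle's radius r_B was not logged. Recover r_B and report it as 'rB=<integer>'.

m = 181
d = (-2, -6);  v_rel = (-4, 7),  |v_rel|² = 65
v_rel×d = (-4)·(-6) − (7)·(-2) = 38
since m = R²·65 − 38²:  R² = (1444 + 181) / 65 = 25
R = √25 = 5  ⇒  r_B = 5 − 2 = 3

rB=3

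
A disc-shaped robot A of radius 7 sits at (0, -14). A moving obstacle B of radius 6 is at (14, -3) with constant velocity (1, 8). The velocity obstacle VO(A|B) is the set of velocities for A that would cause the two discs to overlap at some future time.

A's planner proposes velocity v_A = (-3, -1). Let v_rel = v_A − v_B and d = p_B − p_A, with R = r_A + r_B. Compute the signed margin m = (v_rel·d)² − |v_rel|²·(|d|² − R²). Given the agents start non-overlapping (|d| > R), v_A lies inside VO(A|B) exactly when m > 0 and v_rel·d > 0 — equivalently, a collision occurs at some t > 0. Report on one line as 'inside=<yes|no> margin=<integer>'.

d = (14, 11),  |d|² = 317;  R = 7+6 = 13,  c = 317−13² = 148
v_rel = (-4, -9),  |v_rel|² = 97;  v_rel·d = (-4)·(14) + (-9)·(11) = -155
97·t² + 310·t + 148 = 0  ⇒  m = (-155)² − 97·148 = 9669
m = 9669 > 0,  v_rel·d = -155 < 0  ⇒  outside

inside=no margin=9669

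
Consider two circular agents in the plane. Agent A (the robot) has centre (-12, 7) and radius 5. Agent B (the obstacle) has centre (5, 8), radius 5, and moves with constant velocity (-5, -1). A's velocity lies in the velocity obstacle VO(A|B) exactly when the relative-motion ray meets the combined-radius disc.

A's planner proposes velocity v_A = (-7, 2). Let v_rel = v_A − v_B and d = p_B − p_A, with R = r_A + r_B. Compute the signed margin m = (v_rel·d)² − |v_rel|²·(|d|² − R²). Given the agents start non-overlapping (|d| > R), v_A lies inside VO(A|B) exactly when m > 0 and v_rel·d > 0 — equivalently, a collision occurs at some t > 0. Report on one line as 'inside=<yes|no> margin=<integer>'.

d = (17, 1),  |d|² = 290;  R = 5+5 = 10,  c = 290−10² = 190
v_rel = (-2, 3),  |v_rel|² = 13;  v_rel·d = (-2)·(17) + (3)·(1) = -31
13·t² + 62·t + 190 = 0  ⇒  m = (-31)² − 13·190 = -1509
m = -1509 < 0,  v_rel·d = -31 < 0  ⇒  outside

inside=no margin=-1509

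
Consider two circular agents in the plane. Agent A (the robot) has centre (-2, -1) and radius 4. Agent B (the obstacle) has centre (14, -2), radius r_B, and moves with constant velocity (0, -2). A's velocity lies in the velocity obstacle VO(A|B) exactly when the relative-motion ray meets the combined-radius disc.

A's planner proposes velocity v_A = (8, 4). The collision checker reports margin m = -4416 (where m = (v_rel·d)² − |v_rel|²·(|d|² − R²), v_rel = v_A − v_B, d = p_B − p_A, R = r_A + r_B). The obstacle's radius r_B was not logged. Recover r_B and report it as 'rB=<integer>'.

m = -4416
d = (16, -1);  v_rel = (8, 6),  |v_rel|² = 100
v_rel×d = (8)·(-1) − (6)·(16) = -104
since m = R²·100 − (-104)²:  R² = (10816 + -4416) / 100 = 64
R = √64 = 8  ⇒  r_B = 8 − 4 = 4

rB=4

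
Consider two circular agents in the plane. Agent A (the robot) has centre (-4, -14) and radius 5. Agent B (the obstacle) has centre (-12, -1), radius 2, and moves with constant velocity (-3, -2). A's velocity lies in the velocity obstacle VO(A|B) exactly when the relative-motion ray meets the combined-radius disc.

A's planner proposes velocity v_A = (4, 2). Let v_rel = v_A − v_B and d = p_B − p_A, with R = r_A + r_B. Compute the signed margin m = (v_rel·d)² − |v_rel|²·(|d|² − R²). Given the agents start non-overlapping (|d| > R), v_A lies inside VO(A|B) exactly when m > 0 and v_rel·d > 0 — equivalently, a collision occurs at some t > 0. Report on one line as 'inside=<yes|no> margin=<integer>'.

d = (-8, 13),  |d|² = 233;  R = 5+2 = 7,  c = 233−7² = 184
v_rel = (7, 4),  |v_rel|² = 65;  v_rel·d = (7)·(-8) + (4)·(13) = -4
65·t² + 8·t + 184 = 0  ⇒  m = (-4)² − 65·184 = -11944
m = -11944 < 0,  v_rel·d = -4 < 0  ⇒  outside

inside=no margin=-11944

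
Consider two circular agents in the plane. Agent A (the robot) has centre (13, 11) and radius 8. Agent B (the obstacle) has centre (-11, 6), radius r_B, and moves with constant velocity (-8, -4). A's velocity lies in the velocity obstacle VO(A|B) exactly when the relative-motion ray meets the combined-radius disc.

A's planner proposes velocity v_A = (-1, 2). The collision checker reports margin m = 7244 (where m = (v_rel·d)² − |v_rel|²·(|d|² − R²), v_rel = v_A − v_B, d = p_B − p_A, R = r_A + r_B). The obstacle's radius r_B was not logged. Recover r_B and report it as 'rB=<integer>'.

m = 7244
d = (-24, -5);  v_rel = (7, 6),  |v_rel|² = 85
v_rel×d = (7)·(-5) − (6)·(-24) = 109
since m = R²·85 − 109²:  R² = (11881 + 7244) / 85 = 225
R = √225 = 15  ⇒  r_B = 15 − 8 = 7

rB=7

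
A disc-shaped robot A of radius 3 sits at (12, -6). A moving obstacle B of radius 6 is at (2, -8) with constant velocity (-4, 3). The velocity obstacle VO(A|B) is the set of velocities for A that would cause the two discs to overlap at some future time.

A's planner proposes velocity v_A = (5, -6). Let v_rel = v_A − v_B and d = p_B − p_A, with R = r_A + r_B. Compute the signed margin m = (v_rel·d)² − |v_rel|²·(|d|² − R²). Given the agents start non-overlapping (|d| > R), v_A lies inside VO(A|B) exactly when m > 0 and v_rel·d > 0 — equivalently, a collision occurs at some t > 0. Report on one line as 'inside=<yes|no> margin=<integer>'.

d = (-10, -2),  |d|² = 104;  R = 3+6 = 9,  c = 104−9² = 23
v_rel = (9, -9),  |v_rel|² = 162;  v_rel·d = (9)·(-10) + (-9)·(-2) = -72
162·t² + 144·t + 23 = 0  ⇒  m = (-72)² − 162·23 = 1458
m = 1458 > 0,  v_rel·d = -72 < 0  ⇒  outside

inside=no margin=1458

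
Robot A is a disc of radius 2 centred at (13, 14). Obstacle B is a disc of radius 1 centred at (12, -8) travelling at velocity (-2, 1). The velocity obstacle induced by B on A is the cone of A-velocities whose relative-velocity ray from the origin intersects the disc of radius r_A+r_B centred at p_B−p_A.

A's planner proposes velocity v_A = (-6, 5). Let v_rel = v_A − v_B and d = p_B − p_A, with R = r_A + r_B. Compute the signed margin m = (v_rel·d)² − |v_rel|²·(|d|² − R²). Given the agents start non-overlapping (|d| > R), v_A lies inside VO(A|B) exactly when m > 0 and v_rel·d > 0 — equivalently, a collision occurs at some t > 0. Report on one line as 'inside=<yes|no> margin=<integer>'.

d = (-1, -22),  |d|² = 485;  R = 2+1 = 3,  c = 485−3² = 476
v_rel = (-4, 4),  |v_rel|² = 32;  v_rel·d = (-4)·(-1) + (4)·(-22) = -84
32·t² + 168·t + 476 = 0  ⇒  m = (-84)² − 32·476 = -8176
m = -8176 < 0,  v_rel·d = -84 < 0  ⇒  outside

inside=no margin=-8176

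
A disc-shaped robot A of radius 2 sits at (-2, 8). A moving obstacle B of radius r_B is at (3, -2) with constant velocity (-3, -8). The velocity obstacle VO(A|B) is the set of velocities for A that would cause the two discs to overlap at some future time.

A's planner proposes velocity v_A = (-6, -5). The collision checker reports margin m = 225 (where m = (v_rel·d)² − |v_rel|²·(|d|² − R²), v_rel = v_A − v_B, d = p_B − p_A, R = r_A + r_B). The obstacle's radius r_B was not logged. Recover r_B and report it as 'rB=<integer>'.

m = 225
d = (5, -10);  v_rel = (-3, 3),  |v_rel|² = 18
v_rel×d = (-3)·(-10) − (3)·(5) = 15
since m = R²·18 − 15²:  R² = (225 + 225) / 18 = 25
R = √25 = 5  ⇒  r_B = 5 − 2 = 3

rB=3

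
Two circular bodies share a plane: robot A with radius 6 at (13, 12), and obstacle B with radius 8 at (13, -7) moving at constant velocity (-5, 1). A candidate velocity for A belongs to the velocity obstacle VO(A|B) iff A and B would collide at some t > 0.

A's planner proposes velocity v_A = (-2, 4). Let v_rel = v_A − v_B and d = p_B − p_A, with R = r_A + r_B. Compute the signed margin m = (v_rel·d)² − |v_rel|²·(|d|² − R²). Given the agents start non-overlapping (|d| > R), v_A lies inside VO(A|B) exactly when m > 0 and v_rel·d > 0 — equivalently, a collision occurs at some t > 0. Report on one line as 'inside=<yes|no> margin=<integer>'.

d = (0, -19),  |d|² = 361;  R = 6+8 = 14,  c = 361−14² = 165
v_rel = (3, 3),  |v_rel|² = 18;  v_rel·d = (3)·(0) + (3)·(-19) = -57
18·t² + 114·t + 165 = 0  ⇒  m = (-57)² − 18·165 = 279
m = 279 > 0,  v_rel·d = -57 < 0  ⇒  outside

inside=no margin=279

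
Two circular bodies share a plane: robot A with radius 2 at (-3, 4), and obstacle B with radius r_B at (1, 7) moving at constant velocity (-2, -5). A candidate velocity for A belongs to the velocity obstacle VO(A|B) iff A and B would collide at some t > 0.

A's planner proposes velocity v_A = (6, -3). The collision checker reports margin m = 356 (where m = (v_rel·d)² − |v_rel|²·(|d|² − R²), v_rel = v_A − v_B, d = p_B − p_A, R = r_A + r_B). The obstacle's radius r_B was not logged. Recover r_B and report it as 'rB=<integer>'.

m = 356
d = (4, 3);  v_rel = (8, 2),  |v_rel|² = 68
v_rel×d = (8)·(3) − (2)·(4) = 16
since m = R²·68 − 16²:  R² = (256 + 356) / 68 = 9
R = √9 = 3  ⇒  r_B = 3 − 2 = 1

rB=1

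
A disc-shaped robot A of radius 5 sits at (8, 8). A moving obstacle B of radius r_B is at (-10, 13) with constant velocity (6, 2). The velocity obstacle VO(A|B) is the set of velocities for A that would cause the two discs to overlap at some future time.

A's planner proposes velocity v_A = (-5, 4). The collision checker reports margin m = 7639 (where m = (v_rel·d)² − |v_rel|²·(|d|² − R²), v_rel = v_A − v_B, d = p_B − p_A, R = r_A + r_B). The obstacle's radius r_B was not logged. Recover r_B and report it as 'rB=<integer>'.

m = 7639
d = (-18, 5);  v_rel = (-11, 2),  |v_rel|² = 125
v_rel×d = (-11)·(5) − (2)·(-18) = -19
since m = R²·125 − (-19)²:  R² = (361 + 7639) / 125 = 64
R = √64 = 8  ⇒  r_B = 8 − 5 = 3

rB=3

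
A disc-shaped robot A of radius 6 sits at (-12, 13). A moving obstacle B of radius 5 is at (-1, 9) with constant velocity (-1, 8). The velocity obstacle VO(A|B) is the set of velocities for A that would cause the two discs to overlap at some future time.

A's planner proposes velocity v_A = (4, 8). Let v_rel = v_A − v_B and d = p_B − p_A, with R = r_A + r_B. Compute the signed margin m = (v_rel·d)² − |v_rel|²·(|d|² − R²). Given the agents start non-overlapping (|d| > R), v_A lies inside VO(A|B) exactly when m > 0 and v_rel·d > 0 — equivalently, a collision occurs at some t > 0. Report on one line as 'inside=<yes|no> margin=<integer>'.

d = (11, -4),  |d|² = 137;  R = 6+5 = 11,  c = 137−11² = 16
v_rel = (5, 0),  |v_rel|² = 25;  v_rel·d = (5)·(11) + (0)·(-4) = 55
25·t² − 110·t + 16 = 0  ⇒  m = 55² − 25·16 = 2625
m = 2625 > 0,  v_rel·d = 55 > 0  ⇒  inside

inside=yes margin=2625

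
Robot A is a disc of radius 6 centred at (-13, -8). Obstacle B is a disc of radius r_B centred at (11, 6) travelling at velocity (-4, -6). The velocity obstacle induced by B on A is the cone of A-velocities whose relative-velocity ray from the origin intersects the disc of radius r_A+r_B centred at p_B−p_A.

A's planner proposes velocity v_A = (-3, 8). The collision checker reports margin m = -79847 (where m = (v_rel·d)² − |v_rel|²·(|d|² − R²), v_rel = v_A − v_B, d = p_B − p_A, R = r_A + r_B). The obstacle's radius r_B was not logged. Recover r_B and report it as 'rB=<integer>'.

m = -79847
d = (24, 14);  v_rel = (1, 14),  |v_rel|² = 197
v_rel×d = (1)·(14) − (14)·(24) = -322
since m = R²·197 − (-322)²:  R² = (103684 + -79847) / 197 = 121
R = √121 = 11  ⇒  r_B = 11 − 6 = 5

rB=5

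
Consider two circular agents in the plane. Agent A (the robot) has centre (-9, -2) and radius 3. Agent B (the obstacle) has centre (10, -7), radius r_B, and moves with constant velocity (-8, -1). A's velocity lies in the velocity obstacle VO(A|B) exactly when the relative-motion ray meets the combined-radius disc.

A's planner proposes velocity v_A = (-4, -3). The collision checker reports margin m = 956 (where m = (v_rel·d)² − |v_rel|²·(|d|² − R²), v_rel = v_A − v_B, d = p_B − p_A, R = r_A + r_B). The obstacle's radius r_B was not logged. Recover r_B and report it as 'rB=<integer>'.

m = 956
d = (19, -5);  v_rel = (4, -2),  |v_rel|² = 20
v_rel×d = (4)·(-5) − (-2)·(19) = 18
since m = R²·20 − 18²:  R² = (324 + 956) / 20 = 64
R = √64 = 8  ⇒  r_B = 8 − 3 = 5

rB=5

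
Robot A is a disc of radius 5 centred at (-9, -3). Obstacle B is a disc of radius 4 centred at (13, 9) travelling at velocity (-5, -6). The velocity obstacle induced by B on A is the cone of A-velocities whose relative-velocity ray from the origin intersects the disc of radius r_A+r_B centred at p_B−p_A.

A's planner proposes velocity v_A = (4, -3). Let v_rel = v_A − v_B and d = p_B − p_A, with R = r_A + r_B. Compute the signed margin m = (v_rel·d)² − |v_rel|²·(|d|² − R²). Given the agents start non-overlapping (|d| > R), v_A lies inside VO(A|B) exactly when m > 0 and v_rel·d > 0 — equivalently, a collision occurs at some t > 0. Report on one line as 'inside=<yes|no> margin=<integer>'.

d = (22, 12),  |d|² = 628;  R = 5+4 = 9,  c = 628−9² = 547
v_rel = (9, 3),  |v_rel|² = 90;  v_rel·d = (9)·(22) + (3)·(12) = 234
90·t² − 468·t + 547 = 0  ⇒  m = 234² − 90·547 = 5526
m = 5526 > 0,  v_rel·d = 234 > 0  ⇒  inside

inside=yes margin=5526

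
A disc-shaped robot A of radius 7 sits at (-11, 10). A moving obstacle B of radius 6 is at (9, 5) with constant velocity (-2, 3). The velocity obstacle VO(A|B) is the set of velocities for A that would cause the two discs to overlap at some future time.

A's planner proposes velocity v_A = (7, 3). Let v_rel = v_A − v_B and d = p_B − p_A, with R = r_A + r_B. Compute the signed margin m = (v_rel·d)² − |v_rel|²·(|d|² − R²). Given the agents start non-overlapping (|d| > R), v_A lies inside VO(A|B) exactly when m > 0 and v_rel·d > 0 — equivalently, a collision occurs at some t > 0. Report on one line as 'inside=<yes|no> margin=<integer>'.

d = (20, -5),  |d|² = 425;  R = 7+6 = 13,  c = 425−13² = 256
v_rel = (9, 0),  |v_rel|² = 81;  v_rel·d = (9)·(20) + (0)·(-5) = 180
81·t² − 360·t + 256 = 0  ⇒  m = 180² − 81·256 = 11664
m = 11664 > 0,  v_rel·d = 180 > 0  ⇒  inside

inside=yes margin=11664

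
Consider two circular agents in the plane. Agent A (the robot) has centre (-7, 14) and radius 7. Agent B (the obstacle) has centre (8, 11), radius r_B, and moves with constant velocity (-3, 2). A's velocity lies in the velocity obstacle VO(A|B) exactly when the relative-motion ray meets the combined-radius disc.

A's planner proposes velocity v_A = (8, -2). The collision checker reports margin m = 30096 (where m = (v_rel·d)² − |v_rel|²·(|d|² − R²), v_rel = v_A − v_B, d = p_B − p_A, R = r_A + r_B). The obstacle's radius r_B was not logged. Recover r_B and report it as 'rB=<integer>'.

m = 30096
d = (15, -3);  v_rel = (11, -4),  |v_rel|² = 137
v_rel×d = (11)·(-3) − (-4)·(15) = 27
since m = R²·137 − 27²:  R² = (729 + 30096) / 137 = 225
R = √225 = 15  ⇒  r_B = 15 − 7 = 8

rB=8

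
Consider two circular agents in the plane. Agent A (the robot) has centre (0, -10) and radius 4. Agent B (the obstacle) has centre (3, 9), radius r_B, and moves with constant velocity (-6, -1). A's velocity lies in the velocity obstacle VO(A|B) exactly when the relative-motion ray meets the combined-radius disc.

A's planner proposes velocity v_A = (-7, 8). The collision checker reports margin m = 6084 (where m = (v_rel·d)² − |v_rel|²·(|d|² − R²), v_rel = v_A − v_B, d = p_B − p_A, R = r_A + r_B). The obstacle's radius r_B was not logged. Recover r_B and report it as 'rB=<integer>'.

m = 6084
d = (3, 19);  v_rel = (-1, 9),  |v_rel|² = 82
v_rel×d = (-1)·(19) − (9)·(3) = -46
since m = R²·82 − (-46)²:  R² = (2116 + 6084) / 82 = 100
R = √100 = 10  ⇒  r_B = 10 − 4 = 6

rB=6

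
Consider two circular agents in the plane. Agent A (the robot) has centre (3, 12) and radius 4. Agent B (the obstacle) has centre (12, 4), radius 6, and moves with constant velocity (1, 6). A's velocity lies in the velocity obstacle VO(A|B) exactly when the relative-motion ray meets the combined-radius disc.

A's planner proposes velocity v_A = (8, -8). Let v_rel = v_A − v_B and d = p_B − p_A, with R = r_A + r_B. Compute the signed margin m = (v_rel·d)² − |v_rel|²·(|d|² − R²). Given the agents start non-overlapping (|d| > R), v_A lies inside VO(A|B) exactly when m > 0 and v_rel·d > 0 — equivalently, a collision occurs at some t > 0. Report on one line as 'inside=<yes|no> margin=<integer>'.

d = (9, -8),  |d|² = 145;  R = 4+6 = 10,  c = 145−10² = 45
v_rel = (7, -14),  |v_rel|² = 245;  v_rel·d = (7)·(9) + (-14)·(-8) = 175
245·t² − 350·t + 45 = 0  ⇒  m = 175² − 245·45 = 19600
m = 19600 > 0,  v_rel·d = 175 > 0  ⇒  inside

inside=yes margin=19600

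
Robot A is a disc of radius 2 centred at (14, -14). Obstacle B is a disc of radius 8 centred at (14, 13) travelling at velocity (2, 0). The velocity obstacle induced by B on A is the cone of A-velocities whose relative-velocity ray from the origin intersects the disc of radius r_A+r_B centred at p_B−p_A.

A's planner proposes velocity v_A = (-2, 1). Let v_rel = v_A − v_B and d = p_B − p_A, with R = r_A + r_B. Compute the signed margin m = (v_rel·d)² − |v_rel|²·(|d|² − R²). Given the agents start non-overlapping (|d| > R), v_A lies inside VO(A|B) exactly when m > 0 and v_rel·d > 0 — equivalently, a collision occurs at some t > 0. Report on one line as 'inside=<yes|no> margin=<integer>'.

d = (0, 27),  |d|² = 729;  R = 2+8 = 10,  c = 729−10² = 629
v_rel = (-4, 1),  |v_rel|² = 17;  v_rel·d = (-4)·(0) + (1)·(27) = 27
17·t² − 54·t + 629 = 0  ⇒  m = 27² − 17·629 = -9964
m = -9964 < 0,  v_rel·d = 27 > 0  ⇒  outside

inside=no margin=-9964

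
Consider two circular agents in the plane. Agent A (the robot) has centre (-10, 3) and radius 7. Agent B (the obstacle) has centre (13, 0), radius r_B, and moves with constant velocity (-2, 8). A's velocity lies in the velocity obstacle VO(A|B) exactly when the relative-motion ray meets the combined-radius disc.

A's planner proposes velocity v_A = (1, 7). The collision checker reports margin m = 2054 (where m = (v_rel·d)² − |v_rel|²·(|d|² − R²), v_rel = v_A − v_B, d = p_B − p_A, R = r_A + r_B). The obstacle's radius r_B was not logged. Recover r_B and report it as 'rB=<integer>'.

m = 2054
d = (23, -3);  v_rel = (3, -1),  |v_rel|² = 10
v_rel×d = (3)·(-3) − (-1)·(23) = 14
since m = R²·10 − 14²:  R² = (196 + 2054) / 10 = 225
R = √225 = 15  ⇒  r_B = 15 − 7 = 8

rB=8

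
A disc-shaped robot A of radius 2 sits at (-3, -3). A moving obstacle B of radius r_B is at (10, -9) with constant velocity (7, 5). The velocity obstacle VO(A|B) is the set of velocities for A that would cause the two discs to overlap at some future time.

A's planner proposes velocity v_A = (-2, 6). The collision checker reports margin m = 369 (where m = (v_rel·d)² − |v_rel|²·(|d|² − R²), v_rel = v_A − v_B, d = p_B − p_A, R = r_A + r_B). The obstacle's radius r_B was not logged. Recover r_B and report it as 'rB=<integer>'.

m = 369
d = (13, -6);  v_rel = (-9, 1),  |v_rel|² = 82
v_rel×d = (-9)·(-6) − (1)·(13) = 41
since m = R²·82 − 41²:  R² = (1681 + 369) / 82 = 25
R = √25 = 5  ⇒  r_B = 5 − 2 = 3

rB=3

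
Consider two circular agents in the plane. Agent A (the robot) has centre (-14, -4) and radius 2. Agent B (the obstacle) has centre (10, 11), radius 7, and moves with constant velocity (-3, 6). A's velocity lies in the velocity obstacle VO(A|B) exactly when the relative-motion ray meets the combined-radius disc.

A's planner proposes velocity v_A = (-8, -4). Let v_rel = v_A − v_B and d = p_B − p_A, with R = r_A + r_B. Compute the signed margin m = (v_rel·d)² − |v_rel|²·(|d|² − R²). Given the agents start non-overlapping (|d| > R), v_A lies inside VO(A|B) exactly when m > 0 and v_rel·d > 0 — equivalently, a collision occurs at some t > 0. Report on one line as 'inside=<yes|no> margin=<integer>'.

d = (24, 15),  |d|² = 801;  R = 2+7 = 9,  c = 801−9² = 720
v_rel = (-5, -10),  |v_rel|² = 125;  v_rel·d = (-5)·(24) + (-10)·(15) = -270
125·t² + 540·t + 720 = 0  ⇒  m = (-270)² − 125·720 = -17100
m = -17100 < 0,  v_rel·d = -270 < 0  ⇒  outside

inside=no margin=-17100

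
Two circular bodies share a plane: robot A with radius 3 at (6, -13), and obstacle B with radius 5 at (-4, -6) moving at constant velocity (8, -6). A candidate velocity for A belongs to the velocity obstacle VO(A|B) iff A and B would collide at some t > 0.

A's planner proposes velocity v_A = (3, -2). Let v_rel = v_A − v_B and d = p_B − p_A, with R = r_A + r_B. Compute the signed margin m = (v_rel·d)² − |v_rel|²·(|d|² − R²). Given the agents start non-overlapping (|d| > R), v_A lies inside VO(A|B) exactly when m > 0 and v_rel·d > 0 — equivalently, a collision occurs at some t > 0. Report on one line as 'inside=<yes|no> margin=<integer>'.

d = (-10, 7),  |d|² = 149;  R = 3+5 = 8,  c = 149−8² = 85
v_rel = (-5, 4),  |v_rel|² = 41;  v_rel·d = (-5)·(-10) + (4)·(7) = 78
41·t² − 156·t + 85 = 0  ⇒  m = 78² − 41·85 = 2599
m = 2599 > 0,  v_rel·d = 78 > 0  ⇒  inside

inside=yes margin=2599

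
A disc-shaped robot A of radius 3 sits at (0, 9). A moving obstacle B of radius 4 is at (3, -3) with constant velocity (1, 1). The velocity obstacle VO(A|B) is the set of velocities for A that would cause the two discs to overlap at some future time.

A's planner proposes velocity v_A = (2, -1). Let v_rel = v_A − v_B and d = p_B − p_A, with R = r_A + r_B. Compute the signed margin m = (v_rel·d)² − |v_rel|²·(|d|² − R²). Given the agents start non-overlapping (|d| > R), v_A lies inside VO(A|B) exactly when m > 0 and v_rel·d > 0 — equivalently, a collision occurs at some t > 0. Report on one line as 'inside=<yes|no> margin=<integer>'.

d = (3, -12),  |d|² = 153;  R = 3+4 = 7,  c = 153−7² = 104
v_rel = (1, -2),  |v_rel|² = 5;  v_rel·d = (1)·(3) + (-2)·(-12) = 27
5·t² − 54·t + 104 = 0  ⇒  m = 27² − 5·104 = 209
m = 209 > 0,  v_rel·d = 27 > 0  ⇒  inside

inside=yes margin=209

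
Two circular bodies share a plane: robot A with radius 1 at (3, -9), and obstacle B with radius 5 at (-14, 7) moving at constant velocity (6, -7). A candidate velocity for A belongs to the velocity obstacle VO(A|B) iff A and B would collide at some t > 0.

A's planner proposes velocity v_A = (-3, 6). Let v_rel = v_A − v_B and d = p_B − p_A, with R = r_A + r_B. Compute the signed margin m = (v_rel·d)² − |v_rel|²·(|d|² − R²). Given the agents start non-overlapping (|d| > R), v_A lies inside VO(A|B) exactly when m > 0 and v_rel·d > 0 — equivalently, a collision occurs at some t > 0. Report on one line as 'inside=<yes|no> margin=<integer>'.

d = (-17, 16),  |d|² = 545;  R = 1+5 = 6,  c = 545−6² = 509
v_rel = (-9, 13),  |v_rel|² = 250;  v_rel·d = (-9)·(-17) + (13)·(16) = 361
250·t² − 722·t + 509 = 0  ⇒  m = 361² − 250·509 = 3071
m = 3071 > 0,  v_rel·d = 361 > 0  ⇒  inside

inside=yes margin=3071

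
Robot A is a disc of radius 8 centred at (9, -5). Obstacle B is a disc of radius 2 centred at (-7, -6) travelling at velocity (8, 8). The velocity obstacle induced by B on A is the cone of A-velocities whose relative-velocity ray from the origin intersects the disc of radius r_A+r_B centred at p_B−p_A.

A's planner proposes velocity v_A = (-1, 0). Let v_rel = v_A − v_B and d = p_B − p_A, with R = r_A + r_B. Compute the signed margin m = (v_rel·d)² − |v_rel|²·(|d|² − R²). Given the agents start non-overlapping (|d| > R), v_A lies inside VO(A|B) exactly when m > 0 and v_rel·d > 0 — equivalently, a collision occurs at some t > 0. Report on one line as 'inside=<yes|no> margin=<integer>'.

d = (-16, -1),  |d|² = 257;  R = 8+2 = 10,  c = 257−10² = 157
v_rel = (-9, -8),  |v_rel|² = 145;  v_rel·d = (-9)·(-16) + (-8)·(-1) = 152
145·t² − 304·t + 157 = 0  ⇒  m = 152² − 145·157 = 339
m = 339 > 0,  v_rel·d = 152 > 0  ⇒  inside

inside=yes margin=339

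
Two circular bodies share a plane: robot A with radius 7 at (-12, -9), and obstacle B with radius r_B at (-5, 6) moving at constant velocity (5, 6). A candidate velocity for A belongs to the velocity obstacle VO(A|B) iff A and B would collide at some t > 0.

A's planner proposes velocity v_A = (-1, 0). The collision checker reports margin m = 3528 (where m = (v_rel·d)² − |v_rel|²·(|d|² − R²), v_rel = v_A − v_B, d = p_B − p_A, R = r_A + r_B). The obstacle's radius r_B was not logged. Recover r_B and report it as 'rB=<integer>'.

m = 3528
d = (7, 15);  v_rel = (-6, -6),  |v_rel|² = 72
v_rel×d = (-6)·(15) − (-6)·(7) = -48
since m = R²·72 − (-48)²:  R² = (2304 + 3528) / 72 = 81
R = √81 = 9  ⇒  r_B = 9 − 7 = 2

rB=2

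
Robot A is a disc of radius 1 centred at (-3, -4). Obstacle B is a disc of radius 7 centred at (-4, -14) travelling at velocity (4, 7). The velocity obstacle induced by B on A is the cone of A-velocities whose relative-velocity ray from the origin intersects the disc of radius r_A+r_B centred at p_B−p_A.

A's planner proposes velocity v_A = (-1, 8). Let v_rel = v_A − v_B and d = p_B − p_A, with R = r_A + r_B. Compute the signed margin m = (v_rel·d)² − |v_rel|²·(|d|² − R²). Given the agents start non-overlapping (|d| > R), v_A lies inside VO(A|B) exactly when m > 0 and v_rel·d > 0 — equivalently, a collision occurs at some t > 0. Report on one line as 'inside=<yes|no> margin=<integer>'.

d = (-1, -10),  |d|² = 101;  R = 1+7 = 8,  c = 101−8² = 37
v_rel = (-5, 1),  |v_rel|² = 26;  v_rel·d = (-5)·(-1) + (1)·(-10) = -5
26·t² + 10·t + 37 = 0  ⇒  m = (-5)² − 26·37 = -937
m = -937 < 0,  v_rel·d = -5 < 0  ⇒  outside

inside=no margin=-937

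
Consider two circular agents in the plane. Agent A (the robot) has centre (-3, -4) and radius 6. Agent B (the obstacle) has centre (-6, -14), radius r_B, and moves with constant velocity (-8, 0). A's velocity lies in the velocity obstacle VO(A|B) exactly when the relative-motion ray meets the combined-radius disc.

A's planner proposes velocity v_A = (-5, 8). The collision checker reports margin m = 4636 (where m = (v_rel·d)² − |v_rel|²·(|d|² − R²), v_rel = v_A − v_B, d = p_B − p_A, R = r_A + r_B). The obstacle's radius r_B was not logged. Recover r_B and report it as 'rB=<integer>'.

m = 4636
d = (-3, -10);  v_rel = (3, 8),  |v_rel|² = 73
v_rel×d = (3)·(-10) − (8)·(-3) = -6
since m = R²·73 − (-6)²:  R² = (36 + 4636) / 73 = 64
R = √64 = 8  ⇒  r_B = 8 − 6 = 2

rB=2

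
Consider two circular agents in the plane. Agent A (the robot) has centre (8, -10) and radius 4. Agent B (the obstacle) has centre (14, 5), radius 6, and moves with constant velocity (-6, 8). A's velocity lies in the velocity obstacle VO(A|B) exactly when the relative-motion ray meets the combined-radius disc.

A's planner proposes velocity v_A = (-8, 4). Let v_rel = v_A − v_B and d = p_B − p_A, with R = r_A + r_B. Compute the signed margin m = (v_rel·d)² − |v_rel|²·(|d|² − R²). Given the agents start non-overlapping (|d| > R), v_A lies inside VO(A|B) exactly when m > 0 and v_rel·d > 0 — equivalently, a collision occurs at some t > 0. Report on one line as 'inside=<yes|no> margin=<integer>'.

d = (6, 15),  |d|² = 261;  R = 4+6 = 10,  c = 261−10² = 161
v_rel = (-2, -4),  |v_rel|² = 20;  v_rel·d = (-2)·(6) + (-4)·(15) = -72
20·t² + 144·t + 161 = 0  ⇒  m = (-72)² − 20·161 = 1964
m = 1964 > 0,  v_rel·d = -72 < 0  ⇒  outside

inside=no margin=1964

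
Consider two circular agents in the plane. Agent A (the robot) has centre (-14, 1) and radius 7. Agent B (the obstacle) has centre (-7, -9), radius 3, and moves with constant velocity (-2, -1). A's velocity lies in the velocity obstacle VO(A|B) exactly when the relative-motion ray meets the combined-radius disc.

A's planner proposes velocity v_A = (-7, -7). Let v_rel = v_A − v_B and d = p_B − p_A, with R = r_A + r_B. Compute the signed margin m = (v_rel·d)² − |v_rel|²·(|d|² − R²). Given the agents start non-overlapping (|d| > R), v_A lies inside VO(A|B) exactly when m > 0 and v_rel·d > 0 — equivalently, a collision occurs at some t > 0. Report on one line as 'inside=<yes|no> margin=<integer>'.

d = (7, -10),  |d|² = 149;  R = 7+3 = 10,  c = 149−10² = 49
v_rel = (-5, -6),  |v_rel|² = 61;  v_rel·d = (-5)·(7) + (-6)·(-10) = 25
61·t² − 50·t + 49 = 0  ⇒  m = 25² − 61·49 = -2364
m = -2364 < 0,  v_rel·d = 25 > 0  ⇒  outside

inside=no margin=-2364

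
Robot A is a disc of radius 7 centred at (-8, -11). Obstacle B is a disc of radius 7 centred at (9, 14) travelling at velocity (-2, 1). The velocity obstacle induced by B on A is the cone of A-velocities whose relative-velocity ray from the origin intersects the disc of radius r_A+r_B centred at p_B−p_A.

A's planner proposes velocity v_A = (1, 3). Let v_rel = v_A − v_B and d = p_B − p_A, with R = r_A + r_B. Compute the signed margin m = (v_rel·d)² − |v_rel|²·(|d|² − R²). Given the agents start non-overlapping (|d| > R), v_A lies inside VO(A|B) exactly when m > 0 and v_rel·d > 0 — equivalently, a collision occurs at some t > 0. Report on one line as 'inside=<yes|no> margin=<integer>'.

d = (17, 25),  |d|² = 914;  R = 7+7 = 14,  c = 914−14² = 718
v_rel = (3, 2),  |v_rel|² = 13;  v_rel·d = (3)·(17) + (2)·(25) = 101
13·t² − 202·t + 718 = 0  ⇒  m = 101² − 13·718 = 867
m = 867 > 0,  v_rel·d = 101 > 0  ⇒  inside

inside=yes margin=867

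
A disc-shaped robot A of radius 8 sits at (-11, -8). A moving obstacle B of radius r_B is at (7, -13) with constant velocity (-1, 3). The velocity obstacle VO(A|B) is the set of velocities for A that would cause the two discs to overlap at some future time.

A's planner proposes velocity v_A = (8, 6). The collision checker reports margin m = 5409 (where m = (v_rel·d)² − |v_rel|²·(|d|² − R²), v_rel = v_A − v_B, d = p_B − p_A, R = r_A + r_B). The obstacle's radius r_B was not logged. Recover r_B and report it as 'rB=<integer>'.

m = 5409
d = (18, -5);  v_rel = (9, 3),  |v_rel|² = 90
v_rel×d = (9)·(-5) − (3)·(18) = -99
since m = R²·90 − (-99)²:  R² = (9801 + 5409) / 90 = 169
R = √169 = 13  ⇒  r_B = 13 − 8 = 5

rB=5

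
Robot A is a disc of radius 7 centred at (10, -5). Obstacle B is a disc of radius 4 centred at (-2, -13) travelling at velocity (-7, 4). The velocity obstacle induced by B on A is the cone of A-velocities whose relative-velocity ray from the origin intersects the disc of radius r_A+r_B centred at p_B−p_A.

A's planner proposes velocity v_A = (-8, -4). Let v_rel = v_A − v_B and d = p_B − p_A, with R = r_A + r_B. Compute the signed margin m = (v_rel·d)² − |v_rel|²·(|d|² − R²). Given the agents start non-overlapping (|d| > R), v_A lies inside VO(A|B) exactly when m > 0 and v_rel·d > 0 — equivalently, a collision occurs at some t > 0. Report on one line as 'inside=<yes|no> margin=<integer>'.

d = (-12, -8),  |d|² = 208;  R = 7+4 = 11,  c = 208−11² = 87
v_rel = (-1, -8),  |v_rel|² = 65;  v_rel·d = (-1)·(-12) + (-8)·(-8) = 76
65·t² − 152·t + 87 = 0  ⇒  m = 76² − 65·87 = 121
m = 121 > 0,  v_rel·d = 76 > 0  ⇒  inside

inside=yes margin=121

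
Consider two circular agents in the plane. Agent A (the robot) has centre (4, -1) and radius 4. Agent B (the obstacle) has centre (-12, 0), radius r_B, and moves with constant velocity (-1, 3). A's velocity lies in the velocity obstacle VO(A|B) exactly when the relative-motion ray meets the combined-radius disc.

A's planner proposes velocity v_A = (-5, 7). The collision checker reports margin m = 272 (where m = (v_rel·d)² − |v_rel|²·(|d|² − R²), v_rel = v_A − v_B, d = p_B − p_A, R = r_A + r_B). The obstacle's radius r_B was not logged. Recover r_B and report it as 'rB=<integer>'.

m = 272
d = (-16, 1);  v_rel = (-4, 4),  |v_rel|² = 32
v_rel×d = (-4)·(1) − (4)·(-16) = 60
since m = R²·32 − 60²:  R² = (3600 + 272) / 32 = 121
R = √121 = 11  ⇒  r_B = 11 − 4 = 7

rB=7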